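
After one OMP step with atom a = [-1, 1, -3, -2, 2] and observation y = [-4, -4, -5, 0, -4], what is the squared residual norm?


a^T a = 19.
a^T y = 7.
coeff = 7/19 = 7/19.
||r||^2 = 1338/19.

1338/19


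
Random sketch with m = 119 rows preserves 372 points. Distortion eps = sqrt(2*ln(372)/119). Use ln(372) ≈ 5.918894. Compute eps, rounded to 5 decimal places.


ln(372) ≈ 5.918894.
2*ln(N)/m ≈ 2*5.918894/119 ≈ 0.09947721.
eps = sqrt(0.09947721) ≈ 0.3154001 ≈ 0.31540.

0.31540


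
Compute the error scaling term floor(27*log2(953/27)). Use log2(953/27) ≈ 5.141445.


log2(n/k) = log2(953/27) ≈ 5.141445.
k*log2(n/k) ≈ 27*5.141445 = 138.819015.
floor(138.819015) = 138.

138


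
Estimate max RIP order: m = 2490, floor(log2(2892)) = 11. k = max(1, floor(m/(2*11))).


floor(log2(2892)) = 11.
2*11 = 22.
m/(2*floor(log2(n))) = 2490/22 ≈ 113.1818.
floor = 113.
k = max(1, 113) = 113.

113


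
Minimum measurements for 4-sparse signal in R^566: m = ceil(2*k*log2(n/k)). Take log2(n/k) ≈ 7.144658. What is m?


log2(n/k) = log2(566/4) ≈ 7.144658.
2*k*log2(n/k) ≈ 2*4*7.144658 = 57.157264.
m = ceil(57.157264) = 58.

58


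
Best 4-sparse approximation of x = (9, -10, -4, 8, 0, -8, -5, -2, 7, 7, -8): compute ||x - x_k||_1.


Sorted |x_i| descending: [10, 9, 8, 8, 8, 7, 7, 5, 4, 2, 0]
Keep top 4: [10, 9, 8, 8]
Tail entries: [8, 7, 7, 5, 4, 2, 0]
L1 error = sum of tail = 33.

33


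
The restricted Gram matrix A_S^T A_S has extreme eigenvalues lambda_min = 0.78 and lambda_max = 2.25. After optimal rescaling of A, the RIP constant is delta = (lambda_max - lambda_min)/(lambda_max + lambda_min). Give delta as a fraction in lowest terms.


lambda_max - lambda_min = 2.25 - 0.78 = 1.47.
lambda_max + lambda_min = 2.25 + 0.78 = 3.03.
delta = 1.47/3.03 = 147/303 = 49/101.

49/101


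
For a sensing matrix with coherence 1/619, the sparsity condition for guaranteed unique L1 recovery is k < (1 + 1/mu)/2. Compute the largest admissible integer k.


1/mu = 619.
1 + 1/mu = 620.
(1 + 1/mu)/2 = 310 is an integer and the inequality is strict, so k_max = 310 - 1 = 309.

309


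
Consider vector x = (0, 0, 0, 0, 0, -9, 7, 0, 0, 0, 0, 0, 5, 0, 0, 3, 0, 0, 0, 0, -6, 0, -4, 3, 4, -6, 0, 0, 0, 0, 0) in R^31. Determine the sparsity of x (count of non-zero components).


Non-zero positions: [5, 6, 12, 15, 20, 22, 23, 24, 25].
Sparsity = 9.

9


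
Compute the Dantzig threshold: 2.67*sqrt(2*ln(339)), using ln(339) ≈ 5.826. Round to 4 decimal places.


ln(339) ≈ 5.826.
2*ln(n) ≈ 11.652.
sqrt(2*ln(n)) ≈ sqrt(11.652) ≈ 3.413503.
threshold ≈ 2.67*3.413503 = 9.11405301 ≈ 9.1141.

9.1141


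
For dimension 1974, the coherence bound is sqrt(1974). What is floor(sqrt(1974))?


44^2 = 1936 <= 1974 < 2025 = 45^2, so 44 <= sqrt(1974) < 45.
floor(sqrt(1974)) = 44.

44


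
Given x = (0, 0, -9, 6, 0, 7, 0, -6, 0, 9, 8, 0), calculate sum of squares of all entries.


Non-zero entries: [(2, -9), (3, 6), (5, 7), (7, -6), (9, 9), (10, 8)]
Squares: [81, 36, 49, 36, 81, 64]
||x||_2^2 = sum = 347.

347


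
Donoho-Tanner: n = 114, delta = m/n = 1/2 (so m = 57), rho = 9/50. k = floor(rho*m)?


m = 1/2*114 = 57.
rho = 9/50.
rho*m = 9/50*57 = 10.26.
k = floor(10.26) = 10.

10


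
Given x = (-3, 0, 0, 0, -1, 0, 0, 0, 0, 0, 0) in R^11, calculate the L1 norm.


Non-zero entries: [(0, -3), (4, -1)]
Absolute values: [3, 1]
||x||_1 = sum = 4.

4


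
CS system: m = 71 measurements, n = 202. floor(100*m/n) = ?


100*m/n = 100*71/202 ≈ 35.1485.
floor = 35.

35


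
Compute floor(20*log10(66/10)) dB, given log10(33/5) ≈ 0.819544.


||x||/||e|| = 66/10 = 33/5.
log10(33/5) ≈ 0.819544.
20*log10(||x||/||e||) ≈ 20*0.819544 = 16.39088.
floor(16.39088) = 16.

16


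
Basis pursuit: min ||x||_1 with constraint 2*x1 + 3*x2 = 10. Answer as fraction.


Axis intercepts:
  x1 = 5, x2 = 0: L1 = 5
  x1 = 0, x2 = 10/3: L1 = 10/3
x* = (0, 10/3)
||x*||_1 = 10/3.

10/3


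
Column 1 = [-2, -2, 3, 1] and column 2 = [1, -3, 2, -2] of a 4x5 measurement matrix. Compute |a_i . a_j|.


Inner product: -2*1 + -2*-3 + 3*2 + 1*-2
Products: [-2, 6, 6, -2]
Sum = 8.
|dot| = 8.

8


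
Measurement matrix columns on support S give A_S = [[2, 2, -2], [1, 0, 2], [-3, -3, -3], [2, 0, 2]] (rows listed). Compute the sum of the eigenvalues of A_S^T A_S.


Sum of eigenvalues of A_S^T A_S = trace(A_S^T A_S) = sum of squared column norms of A_S.
A_S^T A_S diagonal: [18, 13, 21].
trace = 18 + 13 + 21 = 52.

52


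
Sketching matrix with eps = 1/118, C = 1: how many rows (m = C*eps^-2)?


1/eps = 118.
(1/eps)^2 = 13924.
m = 1*13924 = 13924.

13924


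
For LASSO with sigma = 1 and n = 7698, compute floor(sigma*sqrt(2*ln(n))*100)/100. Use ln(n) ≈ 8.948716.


ln(7698) ≈ 8.948716.
2*ln(n) ≈ 17.897432.
sqrt(2*ln(n)) ≈ sqrt(17.897432) ≈ 4.230536.
lambda ≈ 1*4.230536 = 4.230536.
floor(lambda*100)/100 = 4.23.

4.23


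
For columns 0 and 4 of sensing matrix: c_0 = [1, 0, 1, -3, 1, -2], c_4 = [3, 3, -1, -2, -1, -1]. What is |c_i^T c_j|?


Inner product: 1*3 + 0*3 + 1*-1 + -3*-2 + 1*-1 + -2*-1
Products: [3, 0, -1, 6, -1, 2]
Sum = 9.
|dot| = 9.

9


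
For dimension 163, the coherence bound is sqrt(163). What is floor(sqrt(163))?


12^2 = 144 <= 163 < 169 = 13^2, so 12 <= sqrt(163) < 13.
floor(sqrt(163)) = 12.

12


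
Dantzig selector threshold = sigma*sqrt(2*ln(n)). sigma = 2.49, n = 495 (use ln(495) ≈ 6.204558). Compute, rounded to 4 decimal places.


ln(495) ≈ 6.204558.
2*ln(n) ≈ 12.409116.
sqrt(2*ln(n)) ≈ sqrt(12.409116) ≈ 3.522658.
threshold ≈ 2.49*3.522658 = 8.77141842 ≈ 8.7714.

8.7714


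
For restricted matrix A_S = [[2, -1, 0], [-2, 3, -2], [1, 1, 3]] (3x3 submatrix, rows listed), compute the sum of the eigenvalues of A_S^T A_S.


Sum of eigenvalues of A_S^T A_S = trace(A_S^T A_S) = sum of squared column norms of A_S.
A_S^T A_S diagonal: [9, 11, 13].
trace = 9 + 11 + 13 = 33.

33


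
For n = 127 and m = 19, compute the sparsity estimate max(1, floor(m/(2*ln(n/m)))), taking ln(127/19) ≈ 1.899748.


n/m = 127/19.
ln(n/m) ≈ 1.899748.
2*ln(n/m) ≈ 3.799496.
m/(2*ln(n/m)) ≈ 19/3.799496 ≈ 5.0007.
floor = 5.
k_max = max(1, 5) = 5.

5


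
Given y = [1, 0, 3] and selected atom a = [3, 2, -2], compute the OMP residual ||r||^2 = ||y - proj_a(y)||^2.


a^T a = 17.
a^T y = -3.
coeff = -3/17 = -3/17.
||r||^2 = 161/17.

161/17


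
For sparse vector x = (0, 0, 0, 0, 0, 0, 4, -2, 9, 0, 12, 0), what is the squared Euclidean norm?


Non-zero entries: [(6, 4), (7, -2), (8, 9), (10, 12)]
Squares: [16, 4, 81, 144]
||x||_2^2 = sum = 245.

245


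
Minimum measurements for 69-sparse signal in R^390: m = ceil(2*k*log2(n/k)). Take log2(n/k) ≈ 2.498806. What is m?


log2(n/k) = log2(390/69) ≈ 2.498806.
2*k*log2(n/k) ≈ 2*69*2.498806 = 344.835228.
m = ceil(344.835228) = 345.

345


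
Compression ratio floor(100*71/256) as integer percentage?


100*m/n = 100*71/256 ≈ 27.7344.
floor = 27.

27


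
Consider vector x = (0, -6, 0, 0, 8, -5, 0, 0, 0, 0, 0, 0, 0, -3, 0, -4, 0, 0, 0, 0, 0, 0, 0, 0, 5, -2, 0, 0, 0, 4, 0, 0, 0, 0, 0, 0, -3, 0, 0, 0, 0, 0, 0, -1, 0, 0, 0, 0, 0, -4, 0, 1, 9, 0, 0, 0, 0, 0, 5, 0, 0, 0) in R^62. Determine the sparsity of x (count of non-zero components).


Non-zero positions: [1, 4, 5, 13, 15, 24, 25, 29, 36, 43, 49, 51, 52, 58].
Sparsity = 14.

14


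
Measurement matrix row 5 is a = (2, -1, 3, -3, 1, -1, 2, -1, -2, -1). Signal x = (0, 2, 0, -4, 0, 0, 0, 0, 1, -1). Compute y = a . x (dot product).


Non-zero terms: ['-1*2', '-3*-4', '-2*1', '-1*-1']
Products: [-2, 12, -2, 1]
y = sum = 9.

9


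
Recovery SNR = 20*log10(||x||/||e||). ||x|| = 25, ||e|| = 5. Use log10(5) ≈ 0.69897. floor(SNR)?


||x||/||e|| = 25/5 = 5.
log10(5) ≈ 0.69897.
20*log10(||x||/||e||) ≈ 20*0.69897 = 13.9794.
floor(13.9794) = 13.

13


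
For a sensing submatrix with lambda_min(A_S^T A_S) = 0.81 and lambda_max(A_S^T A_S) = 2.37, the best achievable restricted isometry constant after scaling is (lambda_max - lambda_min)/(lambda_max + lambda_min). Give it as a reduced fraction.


lambda_max - lambda_min = 2.37 - 0.81 = 1.56.
lambda_max + lambda_min = 2.37 + 0.81 = 3.18.
delta = 1.56/3.18 = 156/318 = 26/53.

26/53


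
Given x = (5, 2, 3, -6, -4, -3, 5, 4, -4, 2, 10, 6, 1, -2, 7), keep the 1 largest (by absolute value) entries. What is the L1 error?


Sorted |x_i| descending: [10, 7, 6, 6, 5, 5, 4, 4, 4, 3, 3, 2, 2, 2, 1]
Keep top 1: [10]
Tail entries: [7, 6, 6, 5, 5, 4, 4, 4, 3, 3, 2, 2, 2, 1]
L1 error = sum of tail = 54.

54


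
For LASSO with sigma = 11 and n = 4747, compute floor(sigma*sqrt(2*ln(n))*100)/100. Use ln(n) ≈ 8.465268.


ln(4747) ≈ 8.465268.
2*ln(n) ≈ 16.930536.
sqrt(2*ln(n)) ≈ sqrt(16.930536) ≈ 4.114673.
lambda ≈ 11*4.114673 = 45.261403.
floor(lambda*100)/100 = 45.26.

45.26


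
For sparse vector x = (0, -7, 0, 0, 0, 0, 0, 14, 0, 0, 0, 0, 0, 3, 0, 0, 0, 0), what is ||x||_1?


Non-zero entries: [(1, -7), (7, 14), (13, 3)]
Absolute values: [7, 14, 3]
||x||_1 = sum = 24.

24


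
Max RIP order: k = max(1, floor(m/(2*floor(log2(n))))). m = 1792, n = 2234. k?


floor(log2(2234)) = 11.
2*11 = 22.
m/(2*floor(log2(n))) = 1792/22 ≈ 81.4545.
floor = 81.
k = max(1, 81) = 81.

81


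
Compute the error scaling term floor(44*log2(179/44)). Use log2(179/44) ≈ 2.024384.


log2(n/k) = log2(179/44) ≈ 2.024384.
k*log2(n/k) ≈ 44*2.024384 = 89.072896.
floor(89.072896) = 89.

89


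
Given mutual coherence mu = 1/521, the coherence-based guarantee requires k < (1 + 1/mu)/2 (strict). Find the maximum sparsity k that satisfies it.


1/mu = 521.
1 + 1/mu = 522.
(1 + 1/mu)/2 = 261 is an integer and the inequality is strict, so k_max = 261 - 1 = 260.

260


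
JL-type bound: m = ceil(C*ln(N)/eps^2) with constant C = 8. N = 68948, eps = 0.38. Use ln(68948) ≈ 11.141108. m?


ln(68948) ≈ 11.141108.
eps^2 = 0.38^2 = 0.1444.
C*ln(N)/eps^2 ≈ 8*11.141108/0.1444 ≈ 617.2359.
m = ceil(617.2359) = 618.

618


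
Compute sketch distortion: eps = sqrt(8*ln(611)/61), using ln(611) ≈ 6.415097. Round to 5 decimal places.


ln(611) ≈ 6.415097.
8*ln(N)/m ≈ 8*6.415097/61 ≈ 0.8413242.
eps = sqrt(0.8413242) ≈ 0.9172373 ≈ 0.91724.

0.91724


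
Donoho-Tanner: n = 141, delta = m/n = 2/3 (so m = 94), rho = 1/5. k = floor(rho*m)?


m = 2/3*141 = 94.
rho = 1/5.
rho*m = 1/5*94 = 18.8.
k = floor(18.8) = 18.

18


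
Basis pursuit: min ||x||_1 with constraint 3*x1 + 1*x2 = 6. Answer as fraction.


Axis intercepts:
  x1 = 2, x2 = 0: L1 = 2
  x1 = 0, x2 = 6: L1 = 6
x* = (2, 0)
||x*||_1 = 2.

2


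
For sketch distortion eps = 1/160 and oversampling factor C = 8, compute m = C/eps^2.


1/eps = 160.
(1/eps)^2 = 25600.
m = 8*25600 = 204800.

204800


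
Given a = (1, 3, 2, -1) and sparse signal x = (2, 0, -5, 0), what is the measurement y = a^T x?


Non-zero terms: ['1*2', '2*-5']
Products: [2, -10]
y = sum = -8.

-8


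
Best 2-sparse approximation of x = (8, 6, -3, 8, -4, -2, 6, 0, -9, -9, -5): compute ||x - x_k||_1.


Sorted |x_i| descending: [9, 9, 8, 8, 6, 6, 5, 4, 3, 2, 0]
Keep top 2: [9, 9]
Tail entries: [8, 8, 6, 6, 5, 4, 3, 2, 0]
L1 error = sum of tail = 42.

42


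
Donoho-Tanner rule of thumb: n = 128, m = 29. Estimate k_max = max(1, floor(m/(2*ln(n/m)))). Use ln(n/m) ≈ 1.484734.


n/m = 128/29.
ln(n/m) ≈ 1.484734.
2*ln(n/m) ≈ 2.969468.
m/(2*ln(n/m)) ≈ 29/2.969468 ≈ 9.7661.
floor = 9.
k_max = max(1, 9) = 9.

9


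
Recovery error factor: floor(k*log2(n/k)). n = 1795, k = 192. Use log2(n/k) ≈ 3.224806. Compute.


log2(n/k) = log2(1795/192) ≈ 3.224806.
k*log2(n/k) ≈ 192*3.224806 = 619.162752.
floor(619.162752) = 619.

619


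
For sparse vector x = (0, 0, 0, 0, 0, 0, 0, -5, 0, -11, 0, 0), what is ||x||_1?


Non-zero entries: [(7, -5), (9, -11)]
Absolute values: [5, 11]
||x||_1 = sum = 16.

16


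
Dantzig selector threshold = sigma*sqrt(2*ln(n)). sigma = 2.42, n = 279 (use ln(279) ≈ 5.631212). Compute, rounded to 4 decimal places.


ln(279) ≈ 5.631212.
2*ln(n) ≈ 11.262424.
sqrt(2*ln(n)) ≈ sqrt(11.262424) ≈ 3.355954.
threshold ≈ 2.42*3.355954 = 8.12140868 ≈ 8.1214.

8.1214


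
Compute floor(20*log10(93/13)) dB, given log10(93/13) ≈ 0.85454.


||x||/||e|| = 93/13.
log10(93/13) ≈ 0.85454.
20*log10(||x||/||e||) ≈ 20*0.85454 = 17.0908.
floor(17.0908) = 17.

17


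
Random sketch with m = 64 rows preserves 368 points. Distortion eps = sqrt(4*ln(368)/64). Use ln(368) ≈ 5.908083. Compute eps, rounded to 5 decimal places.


ln(368) ≈ 5.908083.
4*ln(N)/m ≈ 4*5.908083/64 ≈ 0.36925519.
eps = sqrt(0.36925519) ≈ 0.6076637 ≈ 0.60766.

0.60766


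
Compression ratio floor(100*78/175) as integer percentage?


100*m/n = 100*78/175 ≈ 44.5714.
floor = 44.

44


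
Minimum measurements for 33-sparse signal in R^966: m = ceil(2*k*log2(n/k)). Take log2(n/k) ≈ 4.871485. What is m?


log2(n/k) = log2(966/33) ≈ 4.871485.
2*k*log2(n/k) ≈ 2*33*4.871485 = 321.51801.
m = ceil(321.51801) = 322.

322


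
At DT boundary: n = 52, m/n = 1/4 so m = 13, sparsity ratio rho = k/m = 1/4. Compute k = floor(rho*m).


m = 1/4*52 = 13.
rho = 1/4.
rho*m = 1/4*13 = 3.25.
k = floor(3.25) = 3.

3


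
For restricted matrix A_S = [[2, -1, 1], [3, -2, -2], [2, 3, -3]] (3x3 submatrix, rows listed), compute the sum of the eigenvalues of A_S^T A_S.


Sum of eigenvalues of A_S^T A_S = trace(A_S^T A_S) = sum of squared column norms of A_S.
A_S^T A_S diagonal: [17, 14, 14].
trace = 17 + 14 + 14 = 45.

45


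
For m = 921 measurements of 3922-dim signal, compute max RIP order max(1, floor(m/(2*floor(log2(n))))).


floor(log2(3922)) = 11.
2*11 = 22.
m/(2*floor(log2(n))) = 921/22 ≈ 41.8636.
floor = 41.
k = max(1, 41) = 41.

41


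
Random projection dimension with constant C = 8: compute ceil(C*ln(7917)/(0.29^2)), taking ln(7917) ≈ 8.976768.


ln(7917) ≈ 8.976768.
eps^2 = 0.29^2 = 0.0841.
C*ln(N)/eps^2 ≈ 8*8.976768/0.0841 ≈ 853.9137.
m = ceil(853.9137) = 854.

854


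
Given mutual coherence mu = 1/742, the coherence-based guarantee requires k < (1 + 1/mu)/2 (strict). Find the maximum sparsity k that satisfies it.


1/mu = 742.
1 + 1/mu = 743.
(1 + 1/mu)/2 = 371.5 is not an integer, so k_max = floor(371.5) = 371.

371


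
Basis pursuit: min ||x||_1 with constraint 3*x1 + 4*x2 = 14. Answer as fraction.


Axis intercepts:
  x1 = 14/3, x2 = 0: L1 = 14/3
  x1 = 0, x2 = 7/2: L1 = 7/2
x* = (0, 7/2)
||x*||_1 = 7/2.

7/2


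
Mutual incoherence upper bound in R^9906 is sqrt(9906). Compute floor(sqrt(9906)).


99^2 = 9801 <= 9906 < 10000 = 100^2, so 99 <= sqrt(9906) < 100.
floor(sqrt(9906)) = 99.

99


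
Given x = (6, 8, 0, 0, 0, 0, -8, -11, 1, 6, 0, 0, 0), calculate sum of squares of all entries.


Non-zero entries: [(0, 6), (1, 8), (6, -8), (7, -11), (8, 1), (9, 6)]
Squares: [36, 64, 64, 121, 1, 36]
||x||_2^2 = sum = 322.

322


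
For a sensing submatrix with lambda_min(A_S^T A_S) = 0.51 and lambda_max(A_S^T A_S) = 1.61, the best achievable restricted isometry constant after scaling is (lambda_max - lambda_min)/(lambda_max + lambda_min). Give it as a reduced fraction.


lambda_max - lambda_min = 1.61 - 0.51 = 1.10.
lambda_max + lambda_min = 1.61 + 0.51 = 2.12.
delta = 1.10/2.12 = 110/212 = 55/106.

55/106


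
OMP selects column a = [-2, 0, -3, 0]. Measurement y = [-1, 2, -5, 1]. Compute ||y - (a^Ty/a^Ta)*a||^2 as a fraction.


a^T a = 13.
a^T y = 17.
coeff = 17/13 = 17/13.
||r||^2 = 114/13.

114/13


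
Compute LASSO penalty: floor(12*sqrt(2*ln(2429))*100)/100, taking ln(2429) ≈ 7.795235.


ln(2429) ≈ 7.795235.
2*ln(n) ≈ 15.59047.
sqrt(2*ln(n)) ≈ sqrt(15.59047) ≈ 3.948477.
lambda ≈ 12*3.948477 = 47.381724.
floor(lambda*100)/100 = 47.38.

47.38


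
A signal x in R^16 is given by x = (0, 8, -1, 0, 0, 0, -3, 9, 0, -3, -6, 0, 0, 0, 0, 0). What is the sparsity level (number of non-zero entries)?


Non-zero positions: [1, 2, 6, 7, 9, 10].
Sparsity = 6.

6


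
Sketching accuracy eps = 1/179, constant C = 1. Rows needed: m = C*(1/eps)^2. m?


1/eps = 179.
(1/eps)^2 = 32041.
m = 1*32041 = 32041.

32041


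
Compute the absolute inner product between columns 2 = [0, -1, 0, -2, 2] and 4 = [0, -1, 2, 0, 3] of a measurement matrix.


Inner product: 0*0 + -1*-1 + 0*2 + -2*0 + 2*3
Products: [0, 1, 0, 0, 6]
Sum = 7.
|dot| = 7.

7


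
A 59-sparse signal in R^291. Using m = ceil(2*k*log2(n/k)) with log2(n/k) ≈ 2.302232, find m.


log2(n/k) = log2(291/59) ≈ 2.302232.
2*k*log2(n/k) ≈ 2*59*2.302232 = 271.663376.
m = ceil(271.663376) = 272.

272


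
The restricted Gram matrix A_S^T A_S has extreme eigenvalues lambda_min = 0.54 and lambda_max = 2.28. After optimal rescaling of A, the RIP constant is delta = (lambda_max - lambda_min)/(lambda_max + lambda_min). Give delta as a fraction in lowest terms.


lambda_max - lambda_min = 2.28 - 0.54 = 1.74.
lambda_max + lambda_min = 2.28 + 0.54 = 2.82.
delta = 1.74/2.82 = 174/282 = 29/47.

29/47


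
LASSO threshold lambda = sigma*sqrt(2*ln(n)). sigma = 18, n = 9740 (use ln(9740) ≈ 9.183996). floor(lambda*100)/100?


ln(9740) ≈ 9.183996.
2*ln(n) ≈ 18.367992.
sqrt(2*ln(n)) ≈ sqrt(18.367992) ≈ 4.28579.
lambda ≈ 18*4.28579 = 77.14422.
floor(lambda*100)/100 = 77.14.

77.14


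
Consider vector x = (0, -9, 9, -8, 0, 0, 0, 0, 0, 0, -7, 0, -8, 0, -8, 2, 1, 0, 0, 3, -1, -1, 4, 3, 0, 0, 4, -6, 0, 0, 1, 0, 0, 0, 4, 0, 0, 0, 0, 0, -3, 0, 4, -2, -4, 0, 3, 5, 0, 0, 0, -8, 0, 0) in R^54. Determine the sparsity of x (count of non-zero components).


Non-zero positions: [1, 2, 3, 10, 12, 14, 15, 16, 19, 20, 21, 22, 23, 26, 27, 30, 34, 40, 42, 43, 44, 46, 47, 51].
Sparsity = 24.

24


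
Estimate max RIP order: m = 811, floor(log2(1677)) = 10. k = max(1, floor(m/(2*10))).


floor(log2(1677)) = 10.
2*10 = 20.
m/(2*floor(log2(n))) = 811/20 ≈ 40.55.
floor = 40.
k = max(1, 40) = 40.

40


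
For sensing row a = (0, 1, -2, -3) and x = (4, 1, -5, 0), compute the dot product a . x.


Non-zero terms: ['0*4', '1*1', '-2*-5']
Products: [0, 1, 10]
y = sum = 11.

11


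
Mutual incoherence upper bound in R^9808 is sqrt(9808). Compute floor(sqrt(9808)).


99^2 = 9801 <= 9808 < 10000 = 100^2, so 99 <= sqrt(9808) < 100.
floor(sqrt(9808)) = 99.

99


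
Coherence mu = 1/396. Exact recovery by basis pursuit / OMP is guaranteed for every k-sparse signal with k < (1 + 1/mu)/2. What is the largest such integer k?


1/mu = 396.
1 + 1/mu = 397.
(1 + 1/mu)/2 = 198.5 is not an integer, so k_max = floor(198.5) = 198.

198


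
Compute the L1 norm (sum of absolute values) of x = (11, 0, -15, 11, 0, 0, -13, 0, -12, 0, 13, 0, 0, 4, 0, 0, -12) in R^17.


Non-zero entries: [(0, 11), (2, -15), (3, 11), (6, -13), (8, -12), (10, 13), (13, 4), (16, -12)]
Absolute values: [11, 15, 11, 13, 12, 13, 4, 12]
||x||_1 = sum = 91.

91


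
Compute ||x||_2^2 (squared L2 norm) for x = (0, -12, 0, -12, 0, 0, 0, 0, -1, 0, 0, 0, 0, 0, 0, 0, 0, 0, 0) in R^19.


Non-zero entries: [(1, -12), (3, -12), (8, -1)]
Squares: [144, 144, 1]
||x||_2^2 = sum = 289.

289


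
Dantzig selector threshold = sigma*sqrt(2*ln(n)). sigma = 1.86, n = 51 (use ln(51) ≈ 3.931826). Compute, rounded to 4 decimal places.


ln(51) ≈ 3.931826.
2*ln(n) ≈ 7.863652.
sqrt(2*ln(n)) ≈ sqrt(7.863652) ≈ 2.80422.
threshold ≈ 1.86*2.80422 = 5.2158492 ≈ 5.2158.

5.2158


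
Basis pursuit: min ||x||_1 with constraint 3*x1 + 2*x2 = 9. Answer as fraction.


Axis intercepts:
  x1 = 3, x2 = 0: L1 = 3
  x1 = 0, x2 = 9/2: L1 = 9/2
x* = (3, 0)
||x*||_1 = 3.

3


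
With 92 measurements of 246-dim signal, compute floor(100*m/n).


100*m/n = 100*92/246 ≈ 37.3984.
floor = 37.

37


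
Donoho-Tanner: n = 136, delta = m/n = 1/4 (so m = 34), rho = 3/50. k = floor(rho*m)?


m = 1/4*136 = 34.
rho = 3/50.
rho*m = 3/50*34 = 2.04.
k = floor(2.04) = 2.

2


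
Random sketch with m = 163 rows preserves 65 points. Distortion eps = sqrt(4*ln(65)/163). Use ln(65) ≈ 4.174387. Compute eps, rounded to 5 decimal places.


ln(65) ≈ 4.174387.
4*ln(N)/m ≈ 4*4.174387/163 ≈ 0.10243894.
eps = sqrt(0.10243894) ≈ 0.3200608 ≈ 0.32006.

0.32006


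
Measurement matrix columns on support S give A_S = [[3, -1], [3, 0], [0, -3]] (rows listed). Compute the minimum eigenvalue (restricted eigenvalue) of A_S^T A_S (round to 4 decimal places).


A_S^T A_S = [[18, -3], [-3, 10]].
trace = 28.
det = 171.
disc = trace^2 - 4*det = 784 - 4*171 = 100.
sqrt(100) = 10.
lam_min = (28 - 10)/2 = 9 = 9.0000.

9.0000


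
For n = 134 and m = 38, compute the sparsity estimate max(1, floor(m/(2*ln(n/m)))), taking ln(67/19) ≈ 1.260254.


n/m = 134/38 = 67/19.
ln(n/m) ≈ 1.260254.
2*ln(n/m) ≈ 2.520508.
m/(2*ln(n/m)) ≈ 38/2.520508 ≈ 15.0763.
floor = 15.
k_max = max(1, 15) = 15.

15


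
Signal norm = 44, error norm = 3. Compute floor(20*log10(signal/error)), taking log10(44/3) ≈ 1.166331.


||x||/||e|| = 44/3.
log10(44/3) ≈ 1.166331.
20*log10(||x||/||e||) ≈ 20*1.166331 = 23.32662.
floor(23.32662) = 23.

23


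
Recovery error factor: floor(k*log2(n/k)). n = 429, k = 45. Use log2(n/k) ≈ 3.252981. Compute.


log2(n/k) = log2(429/45) ≈ 3.252981.
k*log2(n/k) ≈ 45*3.252981 = 146.384145.
floor(146.384145) = 146.

146


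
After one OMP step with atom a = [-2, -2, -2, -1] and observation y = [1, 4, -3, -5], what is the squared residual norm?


a^T a = 13.
a^T y = 1.
coeff = 1/13 = 1/13.
||r||^2 = 662/13.

662/13


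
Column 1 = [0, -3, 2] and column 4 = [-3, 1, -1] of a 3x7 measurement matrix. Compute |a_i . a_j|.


Inner product: 0*-3 + -3*1 + 2*-1
Products: [0, -3, -2]
Sum = -5.
|dot| = 5.

5


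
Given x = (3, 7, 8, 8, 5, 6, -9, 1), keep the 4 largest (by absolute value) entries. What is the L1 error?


Sorted |x_i| descending: [9, 8, 8, 7, 6, 5, 3, 1]
Keep top 4: [9, 8, 8, 7]
Tail entries: [6, 5, 3, 1]
L1 error = sum of tail = 15.

15


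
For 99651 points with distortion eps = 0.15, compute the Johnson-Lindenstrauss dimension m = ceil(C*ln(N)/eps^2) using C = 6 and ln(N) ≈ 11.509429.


ln(99651) ≈ 11.509429.
eps^2 = 0.15^2 = 0.0225.
C*ln(N)/eps^2 ≈ 6*11.509429/0.0225 ≈ 3069.1811.
m = ceil(3069.1811) = 3070.

3070


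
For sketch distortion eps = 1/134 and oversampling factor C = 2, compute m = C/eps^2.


1/eps = 134.
(1/eps)^2 = 17956.
m = 2*17956 = 35912.

35912


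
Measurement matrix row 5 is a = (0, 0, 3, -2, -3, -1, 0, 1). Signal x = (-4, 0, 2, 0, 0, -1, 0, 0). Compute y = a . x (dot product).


Non-zero terms: ['0*-4', '3*2', '-1*-1']
Products: [0, 6, 1]
y = sum = 7.

7


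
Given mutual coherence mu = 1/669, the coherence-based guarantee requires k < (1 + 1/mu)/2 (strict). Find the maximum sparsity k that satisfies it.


1/mu = 669.
1 + 1/mu = 670.
(1 + 1/mu)/2 = 335 is an integer and the inequality is strict, so k_max = 335 - 1 = 334.

334


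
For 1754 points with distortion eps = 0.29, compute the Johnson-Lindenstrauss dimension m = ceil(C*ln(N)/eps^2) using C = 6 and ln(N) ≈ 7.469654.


ln(1754) ≈ 7.469654.
eps^2 = 0.29^2 = 0.0841.
C*ln(N)/eps^2 ≈ 6*7.469654/0.0841 ≈ 532.9123.
m = ceil(532.9123) = 533.

533


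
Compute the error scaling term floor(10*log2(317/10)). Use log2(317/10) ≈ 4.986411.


log2(n/k) = log2(317/10) ≈ 4.986411.
k*log2(n/k) ≈ 10*4.986411 = 49.86411.
floor(49.86411) = 49.

49


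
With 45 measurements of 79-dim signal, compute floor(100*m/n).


100*m/n = 100*45/79 ≈ 56.962.
floor = 56.

56


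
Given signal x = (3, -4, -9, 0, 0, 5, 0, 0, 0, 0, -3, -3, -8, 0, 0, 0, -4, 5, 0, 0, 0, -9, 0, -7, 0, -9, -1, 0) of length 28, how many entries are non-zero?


Non-zero positions: [0, 1, 2, 5, 10, 11, 12, 16, 17, 21, 23, 25, 26].
Sparsity = 13.

13


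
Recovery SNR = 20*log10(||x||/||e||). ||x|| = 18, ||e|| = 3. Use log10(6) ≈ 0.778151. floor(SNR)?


||x||/||e|| = 18/3 = 6.
log10(6) ≈ 0.778151.
20*log10(||x||/||e||) ≈ 20*0.778151 = 15.56302.
floor(15.56302) = 15.

15


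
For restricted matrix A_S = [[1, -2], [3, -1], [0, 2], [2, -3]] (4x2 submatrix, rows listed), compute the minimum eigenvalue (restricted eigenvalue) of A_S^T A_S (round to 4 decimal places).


A_S^T A_S = [[14, -11], [-11, 18]].
trace = 32.
det = 131.
disc = trace^2 - 4*det = 1024 - 4*131 = 500.
sqrt(500) ≈ 22.360680.
lam_min = (32 - sqrt(500))/2 ≈ (32 - 22.360680)/2 = 4.81966 ≈ 4.8197.

4.8197


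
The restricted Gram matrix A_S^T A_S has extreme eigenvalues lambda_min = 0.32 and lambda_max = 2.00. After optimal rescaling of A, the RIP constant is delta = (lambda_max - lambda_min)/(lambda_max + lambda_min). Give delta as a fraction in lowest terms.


lambda_max - lambda_min = 2.00 - 0.32 = 1.68.
lambda_max + lambda_min = 2.00 + 0.32 = 2.32.
delta = 1.68/2.32 = 168/232 = 21/29.

21/29


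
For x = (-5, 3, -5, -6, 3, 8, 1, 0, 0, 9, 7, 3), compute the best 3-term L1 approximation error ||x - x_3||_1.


Sorted |x_i| descending: [9, 8, 7, 6, 5, 5, 3, 3, 3, 1, 0, 0]
Keep top 3: [9, 8, 7]
Tail entries: [6, 5, 5, 3, 3, 3, 1, 0, 0]
L1 error = sum of tail = 26.

26


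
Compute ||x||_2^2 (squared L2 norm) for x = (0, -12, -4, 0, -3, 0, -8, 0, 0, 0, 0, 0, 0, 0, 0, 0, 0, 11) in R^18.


Non-zero entries: [(1, -12), (2, -4), (4, -3), (6, -8), (17, 11)]
Squares: [144, 16, 9, 64, 121]
||x||_2^2 = sum = 354.

354


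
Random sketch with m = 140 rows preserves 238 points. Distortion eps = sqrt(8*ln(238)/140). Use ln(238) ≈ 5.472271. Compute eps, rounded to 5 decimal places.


ln(238) ≈ 5.472271.
8*ln(N)/m ≈ 8*5.472271/140 ≈ 0.3127012.
eps = sqrt(0.3127012) ≈ 0.5591969 ≈ 0.55920.

0.55920


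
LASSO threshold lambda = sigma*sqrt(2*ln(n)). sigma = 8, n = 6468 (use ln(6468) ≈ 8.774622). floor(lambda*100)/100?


ln(6468) ≈ 8.774622.
2*ln(n) ≈ 17.549244.
sqrt(2*ln(n)) ≈ sqrt(17.549244) ≈ 4.189182.
lambda ≈ 8*4.189182 = 33.513456.
floor(lambda*100)/100 = 33.51.

33.51


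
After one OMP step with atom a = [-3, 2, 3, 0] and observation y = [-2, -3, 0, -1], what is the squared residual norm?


a^T a = 22.
a^T y = 0.
coeff = 0/22 = 0.
||r||^2 = 14.

14


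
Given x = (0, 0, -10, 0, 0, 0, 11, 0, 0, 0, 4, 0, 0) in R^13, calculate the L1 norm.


Non-zero entries: [(2, -10), (6, 11), (10, 4)]
Absolute values: [10, 11, 4]
||x||_1 = sum = 25.

25


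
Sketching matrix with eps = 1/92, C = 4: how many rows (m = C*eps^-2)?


1/eps = 92.
(1/eps)^2 = 8464.
m = 4*8464 = 33856.

33856


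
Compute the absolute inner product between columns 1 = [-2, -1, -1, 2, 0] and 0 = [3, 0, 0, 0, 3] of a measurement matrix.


Inner product: -2*3 + -1*0 + -1*0 + 2*0 + 0*3
Products: [-6, 0, 0, 0, 0]
Sum = -6.
|dot| = 6.

6


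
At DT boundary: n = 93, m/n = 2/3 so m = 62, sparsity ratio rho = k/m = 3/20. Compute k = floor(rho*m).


m = 2/3*93 = 62.
rho = 3/20.
rho*m = 3/20*62 = 9.3.
k = floor(9.3) = 9.

9


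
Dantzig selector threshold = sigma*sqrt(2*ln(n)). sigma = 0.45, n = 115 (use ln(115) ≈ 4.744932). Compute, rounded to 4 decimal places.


ln(115) ≈ 4.744932.
2*ln(n) ≈ 9.489864.
sqrt(2*ln(n)) ≈ sqrt(9.489864) ≈ 3.080562.
threshold ≈ 0.45*3.080562 = 1.3862529 ≈ 1.3863.

1.3863


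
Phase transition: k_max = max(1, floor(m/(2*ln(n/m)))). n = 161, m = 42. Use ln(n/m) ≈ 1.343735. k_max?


n/m = 161/42 = 23/6.
ln(n/m) ≈ 1.343735.
2*ln(n/m) ≈ 2.68747.
m/(2*ln(n/m)) ≈ 42/2.68747 ≈ 15.6281.
floor = 15.
k_max = max(1, 15) = 15.

15


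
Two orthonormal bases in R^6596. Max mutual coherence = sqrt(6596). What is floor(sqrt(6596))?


81^2 = 6561 <= 6596 < 6724 = 82^2, so 81 <= sqrt(6596) < 82.
floor(sqrt(6596)) = 81.

81


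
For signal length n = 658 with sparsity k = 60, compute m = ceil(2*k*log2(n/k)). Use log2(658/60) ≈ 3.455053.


log2(n/k) = log2(658/60) ≈ 3.455053.
2*k*log2(n/k) ≈ 2*60*3.455053 = 414.60636.
m = ceil(414.60636) = 415.

415


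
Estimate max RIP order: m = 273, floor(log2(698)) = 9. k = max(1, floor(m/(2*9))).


floor(log2(698)) = 9.
2*9 = 18.
m/(2*floor(log2(n))) = 273/18 ≈ 15.1667.
floor = 15.
k = max(1, 15) = 15.

15


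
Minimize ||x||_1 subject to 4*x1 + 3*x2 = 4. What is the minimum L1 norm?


Axis intercepts:
  x1 = 1, x2 = 0: L1 = 1
  x1 = 0, x2 = 4/3: L1 = 4/3
x* = (1, 0)
||x*||_1 = 1.

1


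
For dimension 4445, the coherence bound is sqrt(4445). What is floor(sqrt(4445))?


66^2 = 4356 <= 4445 < 4489 = 67^2, so 66 <= sqrt(4445) < 67.
floor(sqrt(4445)) = 66.

66


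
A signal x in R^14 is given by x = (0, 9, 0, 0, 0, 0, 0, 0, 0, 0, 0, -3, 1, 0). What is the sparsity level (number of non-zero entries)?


Non-zero positions: [1, 11, 12].
Sparsity = 3.

3


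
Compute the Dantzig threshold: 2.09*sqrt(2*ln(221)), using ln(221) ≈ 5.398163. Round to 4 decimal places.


ln(221) ≈ 5.398163.
2*ln(n) ≈ 10.796326.
sqrt(2*ln(n)) ≈ sqrt(10.796326) ≈ 3.285776.
threshold ≈ 2.09*3.285776 = 6.86727184 ≈ 6.8673.

6.8673


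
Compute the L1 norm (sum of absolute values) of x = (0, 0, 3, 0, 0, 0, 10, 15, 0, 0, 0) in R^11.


Non-zero entries: [(2, 3), (6, 10), (7, 15)]
Absolute values: [3, 10, 15]
||x||_1 = sum = 28.

28


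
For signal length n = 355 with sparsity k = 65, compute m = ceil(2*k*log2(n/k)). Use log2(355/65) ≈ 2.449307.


log2(n/k) = log2(355/65) ≈ 2.449307.
2*k*log2(n/k) ≈ 2*65*2.449307 = 318.40991.
m = ceil(318.40991) = 319.

319


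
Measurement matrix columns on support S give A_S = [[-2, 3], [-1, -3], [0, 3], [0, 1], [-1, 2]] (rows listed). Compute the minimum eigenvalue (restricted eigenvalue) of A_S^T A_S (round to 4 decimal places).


A_S^T A_S = [[6, -5], [-5, 32]].
trace = 38.
det = 167.
disc = trace^2 - 4*det = 1444 - 4*167 = 776.
sqrt(776) ≈ 27.856777.
lam_min = (38 - sqrt(776))/2 ≈ (38 - 27.856777)/2 = 5.0716115 ≈ 5.0716.

5.0716


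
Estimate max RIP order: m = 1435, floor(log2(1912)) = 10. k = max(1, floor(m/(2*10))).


floor(log2(1912)) = 10.
2*10 = 20.
m/(2*floor(log2(n))) = 1435/20 ≈ 71.75.
floor = 71.
k = max(1, 71) = 71.

71


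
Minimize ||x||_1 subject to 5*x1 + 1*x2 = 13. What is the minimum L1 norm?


Axis intercepts:
  x1 = 13/5, x2 = 0: L1 = 13/5
  x1 = 0, x2 = 13: L1 = 13
x* = (13/5, 0)
||x*||_1 = 13/5.

13/5


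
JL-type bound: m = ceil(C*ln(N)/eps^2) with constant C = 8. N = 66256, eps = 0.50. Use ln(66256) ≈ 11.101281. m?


ln(66256) ≈ 11.101281.
eps^2 = 0.50^2 = 0.25.
C*ln(N)/eps^2 ≈ 8*11.101281/0.25 ≈ 355.241.
m = ceil(355.241) = 356.

356


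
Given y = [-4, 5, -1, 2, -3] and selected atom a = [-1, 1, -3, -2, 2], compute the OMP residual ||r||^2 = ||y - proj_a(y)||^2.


a^T a = 19.
a^T y = 2.
coeff = 2/19 = 2/19.
||r||^2 = 1041/19.

1041/19


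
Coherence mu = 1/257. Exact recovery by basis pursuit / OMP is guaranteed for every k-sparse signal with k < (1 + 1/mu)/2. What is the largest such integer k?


1/mu = 257.
1 + 1/mu = 258.
(1 + 1/mu)/2 = 129 is an integer and the inequality is strict, so k_max = 129 - 1 = 128.

128


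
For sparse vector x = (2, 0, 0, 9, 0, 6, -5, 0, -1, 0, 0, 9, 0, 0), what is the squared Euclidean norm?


Non-zero entries: [(0, 2), (3, 9), (5, 6), (6, -5), (8, -1), (11, 9)]
Squares: [4, 81, 36, 25, 1, 81]
||x||_2^2 = sum = 228.

228


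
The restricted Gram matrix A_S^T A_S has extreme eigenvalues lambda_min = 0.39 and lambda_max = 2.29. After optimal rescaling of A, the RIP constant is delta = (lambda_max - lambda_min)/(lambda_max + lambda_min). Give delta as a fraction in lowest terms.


lambda_max - lambda_min = 2.29 - 0.39 = 1.90.
lambda_max + lambda_min = 2.29 + 0.39 = 2.68.
delta = 1.90/2.68 = 190/268 = 95/134.

95/134


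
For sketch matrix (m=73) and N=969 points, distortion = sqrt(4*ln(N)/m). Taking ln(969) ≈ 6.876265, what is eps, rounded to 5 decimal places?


ln(969) ≈ 6.876265.
4*ln(N)/m ≈ 4*6.876265/73 ≈ 0.37678164.
eps = sqrt(0.37678164) ≈ 0.6138254 ≈ 0.61383.

0.61383


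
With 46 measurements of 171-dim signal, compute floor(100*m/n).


100*m/n = 100*46/171 ≈ 26.9006.
floor = 26.

26


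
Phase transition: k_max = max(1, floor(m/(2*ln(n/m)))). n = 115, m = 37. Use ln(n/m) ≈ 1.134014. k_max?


n/m = 115/37.
ln(n/m) ≈ 1.134014.
2*ln(n/m) ≈ 2.268028.
m/(2*ln(n/m)) ≈ 37/2.268028 ≈ 16.3137.
floor = 16.
k_max = max(1, 16) = 16.

16


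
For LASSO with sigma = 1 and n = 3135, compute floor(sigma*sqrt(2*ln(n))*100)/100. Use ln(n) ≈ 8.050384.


ln(3135) ≈ 8.050384.
2*ln(n) ≈ 16.100768.
sqrt(2*ln(n)) ≈ sqrt(16.100768) ≈ 4.012576.
lambda ≈ 1*4.012576 = 4.012576.
floor(lambda*100)/100 = 4.01.

4.01


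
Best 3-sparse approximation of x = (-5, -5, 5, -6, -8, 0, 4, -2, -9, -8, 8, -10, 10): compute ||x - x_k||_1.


Sorted |x_i| descending: [10, 10, 9, 8, 8, 8, 6, 5, 5, 5, 4, 2, 0]
Keep top 3: [10, 10, 9]
Tail entries: [8, 8, 8, 6, 5, 5, 5, 4, 2, 0]
L1 error = sum of tail = 51.

51


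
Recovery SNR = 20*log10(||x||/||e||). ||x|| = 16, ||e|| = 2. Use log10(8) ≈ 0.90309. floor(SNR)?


||x||/||e|| = 16/2 = 8.
log10(8) ≈ 0.90309.
20*log10(||x||/||e||) ≈ 20*0.90309 = 18.0618.
floor(18.0618) = 18.

18


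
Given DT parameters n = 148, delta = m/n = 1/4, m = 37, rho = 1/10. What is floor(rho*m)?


m = 1/4*148 = 37.
rho = 1/10.
rho*m = 1/10*37 = 3.7.
k = floor(3.7) = 3.

3


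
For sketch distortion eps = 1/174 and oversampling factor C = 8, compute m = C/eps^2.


1/eps = 174.
(1/eps)^2 = 30276.
m = 8*30276 = 242208.

242208


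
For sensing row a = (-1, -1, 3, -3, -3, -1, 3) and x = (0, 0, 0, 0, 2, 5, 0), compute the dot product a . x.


Non-zero terms: ['-3*2', '-1*5']
Products: [-6, -5]
y = sum = -11.

-11


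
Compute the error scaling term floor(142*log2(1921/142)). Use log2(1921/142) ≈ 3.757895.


log2(n/k) = log2(1921/142) ≈ 3.757895.
k*log2(n/k) ≈ 142*3.757895 = 533.62109.
floor(533.62109) = 533.

533


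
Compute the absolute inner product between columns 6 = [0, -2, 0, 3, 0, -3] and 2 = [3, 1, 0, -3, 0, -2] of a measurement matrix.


Inner product: 0*3 + -2*1 + 0*0 + 3*-3 + 0*0 + -3*-2
Products: [0, -2, 0, -9, 0, 6]
Sum = -5.
|dot| = 5.

5


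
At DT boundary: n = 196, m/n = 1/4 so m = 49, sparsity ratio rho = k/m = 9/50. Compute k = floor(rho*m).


m = 1/4*196 = 49.
rho = 9/50.
rho*m = 9/50*49 = 8.82.
k = floor(8.82) = 8.

8


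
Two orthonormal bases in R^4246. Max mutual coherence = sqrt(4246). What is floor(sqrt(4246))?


65^2 = 4225 <= 4246 < 4356 = 66^2, so 65 <= sqrt(4246) < 66.
floor(sqrt(4246)) = 65.

65


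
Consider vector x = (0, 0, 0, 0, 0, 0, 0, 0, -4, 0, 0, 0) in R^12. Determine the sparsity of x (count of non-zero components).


Non-zero positions: [8].
Sparsity = 1.

1


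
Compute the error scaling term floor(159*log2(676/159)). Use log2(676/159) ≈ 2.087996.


log2(n/k) = log2(676/159) ≈ 2.087996.
k*log2(n/k) ≈ 159*2.087996 = 331.991364.
floor(331.991364) = 331.

331


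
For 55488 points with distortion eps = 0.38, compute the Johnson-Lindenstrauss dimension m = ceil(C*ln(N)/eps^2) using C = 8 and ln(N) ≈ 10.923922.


ln(55488) ≈ 10.923922.
eps^2 = 0.38^2 = 0.1444.
C*ln(N)/eps^2 ≈ 8*10.923922/0.1444 ≈ 605.2034.
m = ceil(605.2034) = 606.

606


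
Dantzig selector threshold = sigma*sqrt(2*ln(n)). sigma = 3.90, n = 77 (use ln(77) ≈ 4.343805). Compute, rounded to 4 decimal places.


ln(77) ≈ 4.343805.
2*ln(n) ≈ 8.68761.
sqrt(2*ln(n)) ≈ sqrt(8.68761) ≈ 2.947475.
threshold ≈ 3.90*2.947475 = 11.4951525 ≈ 11.4952.

11.4952


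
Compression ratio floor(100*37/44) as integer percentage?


100*m/n = 100*37/44 ≈ 84.0909.
floor = 84.

84


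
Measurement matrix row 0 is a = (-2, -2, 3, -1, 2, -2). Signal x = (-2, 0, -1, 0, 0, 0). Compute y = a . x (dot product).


Non-zero terms: ['-2*-2', '3*-1']
Products: [4, -3]
y = sum = 1.

1


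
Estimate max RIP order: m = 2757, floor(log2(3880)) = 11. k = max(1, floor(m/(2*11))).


floor(log2(3880)) = 11.
2*11 = 22.
m/(2*floor(log2(n))) = 2757/22 ≈ 125.3182.
floor = 125.
k = max(1, 125) = 125.

125


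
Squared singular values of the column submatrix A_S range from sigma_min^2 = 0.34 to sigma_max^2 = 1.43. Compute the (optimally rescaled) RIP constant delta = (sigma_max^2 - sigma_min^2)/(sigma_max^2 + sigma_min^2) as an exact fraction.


lambda_max - lambda_min = 1.43 - 0.34 = 1.09.
lambda_max + lambda_min = 1.43 + 0.34 = 1.77.
delta = 1.09/1.77 = 109/177.

109/177


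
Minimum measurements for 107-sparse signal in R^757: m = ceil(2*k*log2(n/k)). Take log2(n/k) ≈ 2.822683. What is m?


log2(n/k) = log2(757/107) ≈ 2.822683.
2*k*log2(n/k) ≈ 2*107*2.822683 = 604.054162.
m = ceil(604.054162) = 605.

605


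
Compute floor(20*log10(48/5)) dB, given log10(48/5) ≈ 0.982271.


||x||/||e|| = 48/5.
log10(48/5) ≈ 0.982271.
20*log10(||x||/||e||) ≈ 20*0.982271 = 19.64542.
floor(19.64542) = 19.

19


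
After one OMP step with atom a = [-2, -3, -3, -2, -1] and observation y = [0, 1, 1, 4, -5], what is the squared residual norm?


a^T a = 27.
a^T y = -9.
coeff = -9/27 = -1/3.
||r||^2 = 40.

40


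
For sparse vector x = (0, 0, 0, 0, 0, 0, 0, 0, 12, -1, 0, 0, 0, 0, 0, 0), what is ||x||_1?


Non-zero entries: [(8, 12), (9, -1)]
Absolute values: [12, 1]
||x||_1 = sum = 13.

13


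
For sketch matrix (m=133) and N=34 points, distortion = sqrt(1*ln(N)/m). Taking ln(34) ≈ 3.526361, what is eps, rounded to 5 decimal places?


ln(34) ≈ 3.526361.
1*ln(N)/m ≈ 1*3.526361/133 ≈ 0.02651399.
eps = sqrt(0.02651399) ≈ 0.1628312 ≈ 0.16283.

0.16283


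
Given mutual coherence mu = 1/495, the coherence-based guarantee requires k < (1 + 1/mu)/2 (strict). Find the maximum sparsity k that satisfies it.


1/mu = 495.
1 + 1/mu = 496.
(1 + 1/mu)/2 = 248 is an integer and the inequality is strict, so k_max = 248 - 1 = 247.

247


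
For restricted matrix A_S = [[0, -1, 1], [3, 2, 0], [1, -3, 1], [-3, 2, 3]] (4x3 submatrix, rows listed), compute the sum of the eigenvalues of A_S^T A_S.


Sum of eigenvalues of A_S^T A_S = trace(A_S^T A_S) = sum of squared column norms of A_S.
A_S^T A_S diagonal: [19, 18, 11].
trace = 19 + 18 + 11 = 48.

48


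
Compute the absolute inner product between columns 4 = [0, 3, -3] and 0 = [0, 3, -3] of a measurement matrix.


Inner product: 0*0 + 3*3 + -3*-3
Products: [0, 9, 9]
Sum = 18.
|dot| = 18.

18


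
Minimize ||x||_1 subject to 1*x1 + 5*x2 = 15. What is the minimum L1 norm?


Axis intercepts:
  x1 = 15, x2 = 0: L1 = 15
  x1 = 0, x2 = 3: L1 = 3
x* = (0, 3)
||x*||_1 = 3.

3


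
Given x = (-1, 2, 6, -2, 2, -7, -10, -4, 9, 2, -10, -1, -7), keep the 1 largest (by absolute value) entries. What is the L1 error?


Sorted |x_i| descending: [10, 10, 9, 7, 7, 6, 4, 2, 2, 2, 2, 1, 1]
Keep top 1: [10]
Tail entries: [10, 9, 7, 7, 6, 4, 2, 2, 2, 2, 1, 1]
L1 error = sum of tail = 53.

53


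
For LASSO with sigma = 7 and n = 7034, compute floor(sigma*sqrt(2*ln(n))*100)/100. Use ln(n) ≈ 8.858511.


ln(7034) ≈ 8.858511.
2*ln(n) ≈ 17.717022.
sqrt(2*ln(n)) ≈ sqrt(17.717022) ≈ 4.209159.
lambda ≈ 7*4.209159 = 29.464113.
floor(lambda*100)/100 = 29.46.

29.46


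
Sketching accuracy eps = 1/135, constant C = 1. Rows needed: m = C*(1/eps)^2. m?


1/eps = 135.
(1/eps)^2 = 18225.
m = 1*18225 = 18225.

18225


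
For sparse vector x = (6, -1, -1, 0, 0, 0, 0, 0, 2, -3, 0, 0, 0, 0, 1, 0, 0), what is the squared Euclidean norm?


Non-zero entries: [(0, 6), (1, -1), (2, -1), (8, 2), (9, -3), (14, 1)]
Squares: [36, 1, 1, 4, 9, 1]
||x||_2^2 = sum = 52.

52


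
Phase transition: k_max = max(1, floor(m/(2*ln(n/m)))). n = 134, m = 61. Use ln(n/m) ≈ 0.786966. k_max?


n/m = 134/61.
ln(n/m) ≈ 0.786966.
2*ln(n/m) ≈ 1.573932.
m/(2*ln(n/m)) ≈ 61/1.573932 ≈ 38.7564.
floor = 38.
k_max = max(1, 38) = 38.

38
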